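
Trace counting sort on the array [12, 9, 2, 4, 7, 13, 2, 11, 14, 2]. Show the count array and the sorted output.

Count array: [0, 0, 3, 0, 1, 0, 0, 1, 0, 1, 0, 1, 1, 1, 1]
(count[i] = number of elements equal to i)
Cumulative count: [0, 0, 3, 3, 4, 4, 4, 5, 5, 6, 6, 7, 8, 9, 10]
Sorted: [2, 2, 2, 4, 7, 9, 11, 12, 13, 14]


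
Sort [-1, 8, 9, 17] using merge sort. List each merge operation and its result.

Divide and conquer:
  Merge [-1] + [8] -> [-1, 8]
  Merge [9] + [17] -> [9, 17]
  Merge [-1, 8] + [9, 17] -> [-1, 8, 9, 17]


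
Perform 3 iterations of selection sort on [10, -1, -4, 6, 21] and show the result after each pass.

Pass 1: Select minimum -4 at index 2, swap -> [-4, -1, 10, 6, 21]
Pass 2: Select minimum -1 at index 1, swap -> [-4, -1, 10, 6, 21]
Pass 3: Select minimum 6 at index 3, swap -> [-4, -1, 6, 10, 21]


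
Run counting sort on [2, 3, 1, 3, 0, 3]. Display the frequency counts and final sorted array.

Count array: [1, 1, 1, 3]
(count[i] = number of elements equal to i)
Cumulative count: [1, 2, 3, 6]
Sorted: [0, 1, 2, 3, 3, 3]


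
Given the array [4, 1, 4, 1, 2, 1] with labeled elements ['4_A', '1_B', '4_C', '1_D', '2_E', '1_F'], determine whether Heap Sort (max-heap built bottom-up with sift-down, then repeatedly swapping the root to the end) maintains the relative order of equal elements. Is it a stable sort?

Trace Heap Sort on the labeled array (the key is the number; the letter only tracks identity):
  Build max-heap: [4_A, 2_E, 4_C, 1_D, 1_B, 1_F]
  Swap root 4_A to index 5, re-heapify first 5 -> [4_C, 2_E, 1_F, 1_D, 1_B, 4_A]
  Swap root 4_C to index 4, re-heapify first 4 -> [2_E, 1_B, 1_F, 1_D, 4_C, 4_A]
  Swap root 2_E to index 3, re-heapify first 3 -> [1_D, 1_B, 1_F, 2_E, 4_C, 4_A]
  Swap root 1_D to index 2, re-heapify first 2 -> [1_F, 1_B, 1_D, 2_E, 4_C, 4_A]
  Swap root 1_F to index 1, re-heapify first 1 -> [1_B, 1_F, 1_D, 2_E, 4_C, 4_A]
Final order: [1_B, 1_F, 1_D, 2_E, 4_C, 4_A]
Equal keys:
  value 1: originally 1_B, 1_D, 1_F; after sorting 1_B, 1_F, 1_D -> order changed
  value 4: originally 4_A, 4_C; after sorting 4_C, 4_A -> order changed
Equal keys were reordered, so Heap Sort is not stable: heap construction and root-to-end swaps move elements without regard to the original order of equal keys. (One such input is enough; an unstable sort may happen to preserve order on other inputs, but it gives no guarantee.)
Answer: Not stable


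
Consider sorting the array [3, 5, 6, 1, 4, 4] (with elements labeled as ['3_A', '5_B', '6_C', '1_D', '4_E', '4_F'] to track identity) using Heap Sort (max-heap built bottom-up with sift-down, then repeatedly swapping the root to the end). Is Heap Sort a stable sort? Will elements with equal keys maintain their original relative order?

Trace Heap Sort on the labeled array (the key is the number; the letter only tracks identity):
  Build max-heap: [6_C, 5_B, 4_F, 1_D, 4_E, 3_A]
  Swap root 6_C to index 5, re-heapify first 5 -> [5_B, 4_E, 4_F, 1_D, 3_A, 6_C]
  Swap root 5_B to index 4, re-heapify first 4 -> [4_E, 3_A, 4_F, 1_D, 5_B, 6_C]
  Swap root 4_E to index 3, re-heapify first 3 -> [4_F, 3_A, 1_D, 4_E, 5_B, 6_C]
  Swap root 4_F to index 2, re-heapify first 2 -> [3_A, 1_D, 4_F, 4_E, 5_B, 6_C]
  Swap root 3_A to index 1, re-heapify first 1 -> [1_D, 3_A, 4_F, 4_E, 5_B, 6_C]
Final order: [1_D, 3_A, 4_F, 4_E, 5_B, 6_C]
Equal keys:
  value 4: originally 4_E, 4_F; after sorting 4_F, 4_E -> order changed
Equal keys were reordered, so Heap Sort is not stable: heap construction and root-to-end swaps move elements without regard to the original order of equal keys. (One such input is enough; an unstable sort may happen to preserve order on other inputs, but it gives no guarantee.)
Answer: Not stable


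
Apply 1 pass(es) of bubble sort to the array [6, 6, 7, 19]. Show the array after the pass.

After pass 1: [6, 6, 7, 19] (0 swaps)
Total swaps: 0


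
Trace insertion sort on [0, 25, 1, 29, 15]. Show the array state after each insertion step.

First element 0 is already 'sorted'
Insert 25: shifted 0 elements -> [0, 25, 1, 29, 15]
Insert 1: shifted 1 elements -> [0, 1, 25, 29, 15]
Insert 29: shifted 0 elements -> [0, 1, 25, 29, 15]
Insert 15: shifted 2 elements -> [0, 1, 15, 25, 29]


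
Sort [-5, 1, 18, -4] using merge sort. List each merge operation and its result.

Divide and conquer:
  Merge [-5] + [1] -> [-5, 1]
  Merge [18] + [-4] -> [-4, 18]
  Merge [-5, 1] + [-4, 18] -> [-5, -4, 1, 18]


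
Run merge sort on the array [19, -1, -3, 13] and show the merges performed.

Divide and conquer:
  Merge [19] + [-1] -> [-1, 19]
  Merge [-3] + [13] -> [-3, 13]
  Merge [-1, 19] + [-3, 13] -> [-3, -1, 13, 19]


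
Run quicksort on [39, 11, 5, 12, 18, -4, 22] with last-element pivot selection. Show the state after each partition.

Partition 1: pivot=22 at index 5 -> [11, 5, 12, 18, -4, 22, 39]
Partition 2: pivot=-4 at index 0 -> [-4, 5, 12, 18, 11, 22, 39]
Partition 3: pivot=11 at index 2 -> [-4, 5, 11, 18, 12, 22, 39]
Partition 4: pivot=12 at index 3 -> [-4, 5, 11, 12, 18, 22, 39]


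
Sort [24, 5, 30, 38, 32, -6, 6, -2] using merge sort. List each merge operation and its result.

Divide and conquer:
  Merge [24] + [5] -> [5, 24]
  Merge [30] + [38] -> [30, 38]
  Merge [5, 24] + [30, 38] -> [5, 24, 30, 38]
  Merge [32] + [-6] -> [-6, 32]
  Merge [6] + [-2] -> [-2, 6]
  Merge [-6, 32] + [-2, 6] -> [-6, -2, 6, 32]
  Merge [5, 24, 30, 38] + [-6, -2, 6, 32] -> [-6, -2, 5, 6, 24, 30, 32, 38]


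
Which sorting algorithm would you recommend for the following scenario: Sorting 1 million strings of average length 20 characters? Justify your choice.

Best choice: MSD radix sort or Mergesort
Reason: MSD radix sort is a non-comparison sort that buckets the strings by successive character positions, running in time proportional to the total number of characters examined rather than O(n log n) string comparisons; mergesort is a stable O(n log n)-comparison alternative that works for arbitrary variable-length keys


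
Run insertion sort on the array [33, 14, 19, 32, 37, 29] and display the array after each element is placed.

First element 33 is already 'sorted'
Insert 14: shifted 1 elements -> [14, 33, 19, 32, 37, 29]
Insert 19: shifted 1 elements -> [14, 19, 33, 32, 37, 29]
Insert 32: shifted 1 elements -> [14, 19, 32, 33, 37, 29]
Insert 37: shifted 0 elements -> [14, 19, 32, 33, 37, 29]
Insert 29: shifted 3 elements -> [14, 19, 29, 32, 33, 37]


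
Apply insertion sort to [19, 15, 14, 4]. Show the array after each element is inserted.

First element 19 is already 'sorted'
Insert 15: shifted 1 elements -> [15, 19, 14, 4]
Insert 14: shifted 2 elements -> [14, 15, 19, 4]
Insert 4: shifted 3 elements -> [4, 14, 15, 19]


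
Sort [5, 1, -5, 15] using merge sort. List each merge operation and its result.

Divide and conquer:
  Merge [5] + [1] -> [1, 5]
  Merge [-5] + [15] -> [-5, 15]
  Merge [1, 5] + [-5, 15] -> [-5, 1, 5, 15]


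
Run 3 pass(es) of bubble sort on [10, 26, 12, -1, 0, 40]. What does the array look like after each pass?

After pass 1: [10, 12, -1, 0, 26, 40] (3 swaps)
After pass 2: [10, -1, 0, 12, 26, 40] (2 swaps)
After pass 3: [-1, 0, 10, 12, 26, 40] (2 swaps)
Total swaps: 7


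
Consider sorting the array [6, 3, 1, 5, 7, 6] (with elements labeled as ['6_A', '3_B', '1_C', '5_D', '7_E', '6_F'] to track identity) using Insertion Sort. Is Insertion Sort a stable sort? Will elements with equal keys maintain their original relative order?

Trace Insertion Sort on the labeled array (the key is the number; the letter only tracks identity):
  Insert 3_B at index 0: [3_B, 6_A, 1_C, 5_D, 7_E, 6_F]
  Insert 1_C at index 0: [1_C, 3_B, 6_A, 5_D, 7_E, 6_F]
  Insert 5_D at index 2: [1_C, 3_B, 5_D, 6_A, 7_E, 6_F]
  Insert 7_E at index 4: [1_C, 3_B, 5_D, 6_A, 7_E, 6_F]
  Insert 6_F at index 4: [1_C, 3_B, 5_D, 6_A, 6_F, 7_E]
Final order: [1_C, 3_B, 5_D, 6_A, 6_F, 7_E]
Equal keys:
  value 6: originally 6_A, 6_F; after sorting 6_A, 6_F -> order preserved
All equal keys kept their original relative order. Insertion Sort is stable: elements are shifted only while they are strictly greater than the key, so a key is inserted after any equal elements already placed.
Answer: Stable


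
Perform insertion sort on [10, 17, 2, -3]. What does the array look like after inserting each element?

First element 10 is already 'sorted'
Insert 17: shifted 0 elements -> [10, 17, 2, -3]
Insert 2: shifted 2 elements -> [2, 10, 17, -3]
Insert -3: shifted 3 elements -> [-3, 2, 10, 17]


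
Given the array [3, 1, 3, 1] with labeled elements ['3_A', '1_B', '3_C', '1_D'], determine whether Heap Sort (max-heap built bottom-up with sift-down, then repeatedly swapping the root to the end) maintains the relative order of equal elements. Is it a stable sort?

Trace Heap Sort on the labeled array (the key is the number; the letter only tracks identity):
  Build max-heap: [3_A, 1_B, 3_C, 1_D]
  Swap root 3_A to index 3, re-heapify first 3 -> [3_C, 1_B, 1_D, 3_A]
  Swap root 3_C to index 2, re-heapify first 2 -> [1_D, 1_B, 3_C, 3_A]
  Swap root 1_D to index 1, re-heapify first 1 -> [1_B, 1_D, 3_C, 3_A]
Final order: [1_B, 1_D, 3_C, 3_A]
Equal keys:
  value 1: originally 1_B, 1_D; after sorting 1_B, 1_D -> order preserved
  value 3: originally 3_A, 3_C; after sorting 3_C, 3_A -> order changed
Equal keys were reordered, so Heap Sort is not stable: heap construction and root-to-end swaps move elements without regard to the original order of equal keys. (One such input is enough; an unstable sort may happen to preserve order on other inputs, but it gives no guarantee.)
Answer: Not stable


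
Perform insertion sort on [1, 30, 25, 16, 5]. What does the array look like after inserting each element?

First element 1 is already 'sorted'
Insert 30: shifted 0 elements -> [1, 30, 25, 16, 5]
Insert 25: shifted 1 elements -> [1, 25, 30, 16, 5]
Insert 16: shifted 2 elements -> [1, 16, 25, 30, 5]
Insert 5: shifted 3 elements -> [1, 5, 16, 25, 30]


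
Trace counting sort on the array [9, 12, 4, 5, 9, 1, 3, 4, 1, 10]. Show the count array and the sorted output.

Count array: [0, 2, 0, 1, 2, 1, 0, 0, 0, 2, 1, 0, 1]
(count[i] = number of elements equal to i)
Cumulative count: [0, 2, 2, 3, 5, 6, 6, 6, 6, 8, 9, 9, 10]
Sorted: [1, 1, 3, 4, 4, 5, 9, 9, 10, 12]


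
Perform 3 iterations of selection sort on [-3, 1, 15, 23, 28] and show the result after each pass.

Pass 1: Select minimum -3 at index 0, swap -> [-3, 1, 15, 23, 28]
Pass 2: Select minimum 1 at index 1, swap -> [-3, 1, 15, 23, 28]
Pass 3: Select minimum 15 at index 2, swap -> [-3, 1, 15, 23, 28]


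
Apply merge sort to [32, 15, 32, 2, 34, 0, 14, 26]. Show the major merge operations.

Divide and conquer:
  Merge [32] + [15] -> [15, 32]
  Merge [32] + [2] -> [2, 32]
  Merge [15, 32] + [2, 32] -> [2, 15, 32, 32]
  Merge [34] + [0] -> [0, 34]
  Merge [14] + [26] -> [14, 26]
  Merge [0, 34] + [14, 26] -> [0, 14, 26, 34]
  Merge [2, 15, 32, 32] + [0, 14, 26, 34] -> [0, 2, 14, 15, 26, 32, 32, 34]


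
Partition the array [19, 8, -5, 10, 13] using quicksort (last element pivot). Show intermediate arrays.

Partition 1: pivot=13 at index 3 -> [8, -5, 10, 13, 19]
Partition 2: pivot=10 at index 2 -> [8, -5, 10, 13, 19]
Partition 3: pivot=-5 at index 0 -> [-5, 8, 10, 13, 19]


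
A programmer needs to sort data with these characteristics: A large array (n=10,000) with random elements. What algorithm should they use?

Best choice: Quicksort or Mergesort
Reason: Both have O(n log n) average case; quicksort has lower constant factors


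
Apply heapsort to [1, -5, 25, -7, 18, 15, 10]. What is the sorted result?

Build heap: [25, 18, 15, -7, -5, 1, 10]
Extract 25: [18, 10, 15, -7, -5, 1, 25]
Extract 18: [15, 10, 1, -7, -5, 18, 25]
Extract 15: [10, -5, 1, -7, 15, 18, 25]
Extract 10: [1, -5, -7, 10, 15, 18, 25]
Extract 1: [-5, -7, 1, 10, 15, 18, 25]
Extract -5: [-7, -5, 1, 10, 15, 18, 25]


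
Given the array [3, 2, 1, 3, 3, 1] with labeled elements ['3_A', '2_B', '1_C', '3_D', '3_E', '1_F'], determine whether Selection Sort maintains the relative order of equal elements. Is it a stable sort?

Trace Selection Sort on the labeled array (the key is the number; the letter only tracks identity):
  Pass 1: minimum of unsorted part is 1_C at index 2; swap it with 3_A at index 0 -> [1_C, 2_B, 3_A, 3_D, 3_E, 1_F]
  Pass 2: minimum of unsorted part is 1_F at index 5; swap it with 2_B at index 1 -> [1_C, 1_F, 3_A, 3_D, 3_E, 2_B]
  Pass 3: minimum of unsorted part is 2_B at index 5; swap it with 3_A at index 2 -> [1_C, 1_F, 2_B, 3_D, 3_E, 3_A]
  Pass 4: minimum 3_D is already at index 3; no swap -> [1_C, 1_F, 2_B, 3_D, 3_E, 3_A]
  Pass 5: minimum 3_E is already at index 4; no swap -> [1_C, 1_F, 2_B, 3_D, 3_E, 3_A]
Final order: [1_C, 1_F, 2_B, 3_D, 3_E, 3_A]
Equal keys:
  value 1: originally 1_C, 1_F; after sorting 1_C, 1_F -> order preserved
  value 3: originally 3_A, 3_D, 3_E; after sorting 3_D, 3_E, 3_A -> order changed
Equal keys were reordered, so Selection Sort is not stable: the long-range swap that moves the minimum into place can carry an element past an equal key. (One such input is enough; an unstable sort may happen to preserve order on other inputs, but it gives no guarantee.)
Answer: Not stable


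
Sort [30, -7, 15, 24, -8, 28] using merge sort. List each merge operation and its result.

Divide and conquer:
  Merge [-7] + [15] -> [-7, 15]
  Merge [30] + [-7, 15] -> [-7, 15, 30]
  Merge [-8] + [28] -> [-8, 28]
  Merge [24] + [-8, 28] -> [-8, 24, 28]
  Merge [-7, 15, 30] + [-8, 24, 28] -> [-8, -7, 15, 24, 28, 30]


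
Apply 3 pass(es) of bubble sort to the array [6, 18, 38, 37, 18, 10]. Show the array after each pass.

After pass 1: [6, 18, 37, 18, 10, 38] (3 swaps)
After pass 2: [6, 18, 18, 10, 37, 38] (2 swaps)
After pass 3: [6, 18, 10, 18, 37, 38] (1 swaps)
Total swaps: 6


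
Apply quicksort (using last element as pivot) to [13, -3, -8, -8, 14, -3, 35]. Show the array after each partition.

Partition 1: pivot=35 at index 6 -> [13, -3, -8, -8, 14, -3, 35]
Partition 2: pivot=-3 at index 3 -> [-3, -8, -8, -3, 14, 13, 35]
Partition 3: pivot=-8 at index 1 -> [-8, -8, -3, -3, 14, 13, 35]
Partition 4: pivot=13 at index 4 -> [-8, -8, -3, -3, 13, 14, 35]


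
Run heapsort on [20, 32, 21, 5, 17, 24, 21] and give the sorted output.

Build heap: [32, 20, 24, 5, 17, 21, 21]
Extract 32: [24, 20, 21, 5, 17, 21, 32]
Extract 24: [21, 20, 21, 5, 17, 24, 32]
Extract 21: [21, 20, 17, 5, 21, 24, 32]
Extract 21: [20, 5, 17, 21, 21, 24, 32]
Extract 20: [17, 5, 20, 21, 21, 24, 32]
Extract 17: [5, 17, 20, 21, 21, 24, 32]


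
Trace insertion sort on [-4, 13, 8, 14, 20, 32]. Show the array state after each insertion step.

First element -4 is already 'sorted'
Insert 13: shifted 0 elements -> [-4, 13, 8, 14, 20, 32]
Insert 8: shifted 1 elements -> [-4, 8, 13, 14, 20, 32]
Insert 14: shifted 0 elements -> [-4, 8, 13, 14, 20, 32]
Insert 20: shifted 0 elements -> [-4, 8, 13, 14, 20, 32]
Insert 32: shifted 0 elements -> [-4, 8, 13, 14, 20, 32]


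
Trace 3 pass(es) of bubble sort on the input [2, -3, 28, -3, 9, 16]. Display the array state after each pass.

After pass 1: [-3, 2, -3, 9, 16, 28] (4 swaps)
After pass 2: [-3, -3, 2, 9, 16, 28] (1 swaps)
After pass 3: [-3, -3, 2, 9, 16, 28] (0 swaps)
Total swaps: 5


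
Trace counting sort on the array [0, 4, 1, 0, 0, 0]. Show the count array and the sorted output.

Count array: [4, 1, 0, 0, 1]
(count[i] = number of elements equal to i)
Cumulative count: [4, 5, 5, 5, 6]
Sorted: [0, 0, 0, 0, 1, 4]


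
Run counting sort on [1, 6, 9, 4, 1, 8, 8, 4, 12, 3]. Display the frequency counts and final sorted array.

Count array: [0, 2, 0, 1, 2, 0, 1, 0, 2, 1, 0, 0, 1]
(count[i] = number of elements equal to i)
Cumulative count: [0, 2, 2, 3, 5, 5, 6, 6, 8, 9, 9, 9, 10]
Sorted: [1, 1, 3, 4, 4, 6, 8, 8, 9, 12]


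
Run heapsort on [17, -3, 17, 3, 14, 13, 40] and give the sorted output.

Build heap: [40, 14, 17, 3, -3, 13, 17]
Extract 40: [17, 14, 17, 3, -3, 13, 40]
Extract 17: [17, 14, 13, 3, -3, 17, 40]
Extract 17: [14, 3, 13, -3, 17, 17, 40]
Extract 14: [13, 3, -3, 14, 17, 17, 40]
Extract 13: [3, -3, 13, 14, 17, 17, 40]
Extract 3: [-3, 3, 13, 14, 17, 17, 40]


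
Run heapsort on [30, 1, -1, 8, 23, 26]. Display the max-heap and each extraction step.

Build heap: [30, 23, 26, 8, 1, -1]
Extract 30: [26, 23, -1, 8, 1, 30]
Extract 26: [23, 8, -1, 1, 26, 30]
Extract 23: [8, 1, -1, 23, 26, 30]
Extract 8: [1, -1, 8, 23, 26, 30]
Extract 1: [-1, 1, 8, 23, 26, 30]


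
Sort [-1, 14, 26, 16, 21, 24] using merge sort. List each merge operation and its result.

Divide and conquer:
  Merge [14] + [26] -> [14, 26]
  Merge [-1] + [14, 26] -> [-1, 14, 26]
  Merge [21] + [24] -> [21, 24]
  Merge [16] + [21, 24] -> [16, 21, 24]
  Merge [-1, 14, 26] + [16, 21, 24] -> [-1, 14, 16, 21, 24, 26]


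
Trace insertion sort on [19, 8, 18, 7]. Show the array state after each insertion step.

First element 19 is already 'sorted'
Insert 8: shifted 1 elements -> [8, 19, 18, 7]
Insert 18: shifted 1 elements -> [8, 18, 19, 7]
Insert 7: shifted 3 elements -> [7, 8, 18, 19]


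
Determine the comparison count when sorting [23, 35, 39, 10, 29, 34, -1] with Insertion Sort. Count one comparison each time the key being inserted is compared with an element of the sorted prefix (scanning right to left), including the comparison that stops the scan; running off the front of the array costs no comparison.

Insert 35: 23 <= 35 (stop) = 1 comparison(s) -> [23, 35, 39, 10, 29, 34, -1]
Insert 39: 35 <= 39 (stop) = 1 comparison(s) -> [23, 35, 39, 10, 29, 34, -1]
Insert 10: 39 > 10 (shift), 35 > 10 (shift), 23 > 10 (shift), reached front = 3 comparison(s) -> [10, 23, 35, 39, 29, 34, -1]
Insert 29: 39 > 29 (shift), 35 > 29 (shift), 23 <= 29 (stop) = 3 comparison(s) -> [10, 23, 29, 35, 39, 34, -1]
Insert 34: 39 > 34 (shift), 35 > 34 (shift), 29 <= 34 (stop) = 3 comparison(s) -> [10, 23, 29, 34, 35, 39, -1]
Insert -1: 39 > -1 (shift), 35 > -1 (shift), 34 > -1 (shift), 29 > -1 (shift), 23 > -1 (shift), 10 > -1 (shift), reached front = 6 comparison(s) -> [-1, 10, 23, 29, 34, 35, 39]
Total comparisons: 1 + 1 + 3 + 3 + 3 + 6 = 17


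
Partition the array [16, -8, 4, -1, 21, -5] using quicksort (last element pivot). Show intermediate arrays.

Partition 1: pivot=-5 at index 1 -> [-8, -5, 4, -1, 21, 16]
Partition 2: pivot=16 at index 4 -> [-8, -5, 4, -1, 16, 21]
Partition 3: pivot=-1 at index 2 -> [-8, -5, -1, 4, 16, 21]


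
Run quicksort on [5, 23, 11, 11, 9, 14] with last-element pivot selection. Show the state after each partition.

Partition 1: pivot=14 at index 4 -> [5, 11, 11, 9, 14, 23]
Partition 2: pivot=9 at index 1 -> [5, 9, 11, 11, 14, 23]
Partition 3: pivot=11 at index 3 -> [5, 9, 11, 11, 14, 23]


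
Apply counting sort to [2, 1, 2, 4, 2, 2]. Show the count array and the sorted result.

Count array: [0, 1, 4, 0, 1]
(count[i] = number of elements equal to i)
Cumulative count: [0, 1, 5, 5, 6]
Sorted: [1, 2, 2, 2, 2, 4]


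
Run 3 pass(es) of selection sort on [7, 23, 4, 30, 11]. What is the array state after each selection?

Pass 1: Select minimum 4 at index 2, swap -> [4, 23, 7, 30, 11]
Pass 2: Select minimum 7 at index 2, swap -> [4, 7, 23, 30, 11]
Pass 3: Select minimum 11 at index 4, swap -> [4, 7, 11, 30, 23]


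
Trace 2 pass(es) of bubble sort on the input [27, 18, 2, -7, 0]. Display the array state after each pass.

After pass 1: [18, 2, -7, 0, 27] (4 swaps)
After pass 2: [2, -7, 0, 18, 27] (3 swaps)
Total swaps: 7


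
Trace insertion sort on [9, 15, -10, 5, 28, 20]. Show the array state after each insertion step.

First element 9 is already 'sorted'
Insert 15: shifted 0 elements -> [9, 15, -10, 5, 28, 20]
Insert -10: shifted 2 elements -> [-10, 9, 15, 5, 28, 20]
Insert 5: shifted 2 elements -> [-10, 5, 9, 15, 28, 20]
Insert 28: shifted 0 elements -> [-10, 5, 9, 15, 28, 20]
Insert 20: shifted 1 elements -> [-10, 5, 9, 15, 20, 28]


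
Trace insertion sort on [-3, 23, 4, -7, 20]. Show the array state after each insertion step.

First element -3 is already 'sorted'
Insert 23: shifted 0 elements -> [-3, 23, 4, -7, 20]
Insert 4: shifted 1 elements -> [-3, 4, 23, -7, 20]
Insert -7: shifted 3 elements -> [-7, -3, 4, 23, 20]
Insert 20: shifted 1 elements -> [-7, -3, 4, 20, 23]


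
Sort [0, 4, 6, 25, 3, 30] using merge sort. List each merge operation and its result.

Divide and conquer:
  Merge [4] + [6] -> [4, 6]
  Merge [0] + [4, 6] -> [0, 4, 6]
  Merge [3] + [30] -> [3, 30]
  Merge [25] + [3, 30] -> [3, 25, 30]
  Merge [0, 4, 6] + [3, 25, 30] -> [0, 3, 4, 6, 25, 30]


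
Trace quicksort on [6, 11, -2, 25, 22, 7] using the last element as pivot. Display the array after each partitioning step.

Partition 1: pivot=7 at index 2 -> [6, -2, 7, 25, 22, 11]
Partition 2: pivot=-2 at index 0 -> [-2, 6, 7, 25, 22, 11]
Partition 3: pivot=11 at index 3 -> [-2, 6, 7, 11, 22, 25]
Partition 4: pivot=25 at index 5 -> [-2, 6, 7, 11, 22, 25]


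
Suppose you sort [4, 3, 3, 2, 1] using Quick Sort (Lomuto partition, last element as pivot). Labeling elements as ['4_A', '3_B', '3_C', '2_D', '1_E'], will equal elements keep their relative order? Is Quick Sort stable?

Trace Quick Sort on the labeled array (the key is the number; the letter only tracks identity):
  Partition indices 0..4 around pivot 1_E -> [1_E, 3_B, 3_C, 2_D, 4_A]
  Partition indices 1..4 around pivot 4_A -> [1_E, 3_B, 3_C, 2_D, 4_A]
  Partition indices 1..3 around pivot 2_D -> [1_E, 2_D, 3_C, 3_B, 4_A]
  Partition indices 2..3 around pivot 3_B -> [1_E, 2_D, 3_C, 3_B, 4_A]
Final order: [1_E, 2_D, 3_C, 3_B, 4_A]
Equal keys:
  value 3: originally 3_B, 3_C; after sorting 3_C, 3_B -> order changed
Equal keys were reordered, so Quick Sort is not stable: partition swaps elements across long distances and can reorder equal keys. (One such input is enough; an unstable sort may happen to preserve order on other inputs, but it gives no guarantee.)
Answer: Not stable


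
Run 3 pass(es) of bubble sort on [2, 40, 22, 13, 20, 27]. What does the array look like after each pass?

After pass 1: [2, 22, 13, 20, 27, 40] (4 swaps)
After pass 2: [2, 13, 20, 22, 27, 40] (2 swaps)
After pass 3: [2, 13, 20, 22, 27, 40] (0 swaps)
Total swaps: 6


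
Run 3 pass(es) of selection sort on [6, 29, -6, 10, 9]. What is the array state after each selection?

Pass 1: Select minimum -6 at index 2, swap -> [-6, 29, 6, 10, 9]
Pass 2: Select minimum 6 at index 2, swap -> [-6, 6, 29, 10, 9]
Pass 3: Select minimum 9 at index 4, swap -> [-6, 6, 9, 10, 29]


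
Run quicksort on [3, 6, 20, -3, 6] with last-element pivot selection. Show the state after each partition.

Partition 1: pivot=6 at index 3 -> [3, 6, -3, 6, 20]
Partition 2: pivot=-3 at index 0 -> [-3, 6, 3, 6, 20]
Partition 3: pivot=3 at index 1 -> [-3, 3, 6, 6, 20]


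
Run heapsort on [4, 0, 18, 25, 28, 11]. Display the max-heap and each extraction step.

Build heap: [28, 25, 18, 4, 0, 11]
Extract 28: [25, 11, 18, 4, 0, 28]
Extract 25: [18, 11, 0, 4, 25, 28]
Extract 18: [11, 4, 0, 18, 25, 28]
Extract 11: [4, 0, 11, 18, 25, 28]
Extract 4: [0, 4, 11, 18, 25, 28]


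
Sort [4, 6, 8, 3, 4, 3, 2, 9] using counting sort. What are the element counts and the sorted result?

Count array: [0, 0, 1, 2, 2, 0, 1, 0, 1, 1]
(count[i] = number of elements equal to i)
Cumulative count: [0, 0, 1, 3, 5, 5, 6, 6, 7, 8]
Sorted: [2, 3, 3, 4, 4, 6, 8, 9]


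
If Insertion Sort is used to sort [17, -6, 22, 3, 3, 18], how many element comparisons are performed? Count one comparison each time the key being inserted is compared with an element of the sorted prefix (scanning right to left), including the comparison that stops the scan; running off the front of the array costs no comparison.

Insert -6: 17 > -6 (shift), reached front = 1 comparison(s) -> [-6, 17, 22, 3, 3, 18]
Insert 22: 17 <= 22 (stop) = 1 comparison(s) -> [-6, 17, 22, 3, 3, 18]
Insert 3: 22 > 3 (shift), 17 > 3 (shift), -6 <= 3 (stop) = 3 comparison(s) -> [-6, 3, 17, 22, 3, 18]
Insert 3: 22 > 3 (shift), 17 > 3 (shift), 3 <= 3 (stop) = 3 comparison(s) -> [-6, 3, 3, 17, 22, 18]
Insert 18: 22 > 18 (shift), 17 <= 18 (stop) = 2 comparison(s) -> [-6, 3, 3, 17, 18, 22]
Total comparisons: 1 + 1 + 3 + 3 + 2 = 10


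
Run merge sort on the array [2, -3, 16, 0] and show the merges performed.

Divide and conquer:
  Merge [2] + [-3] -> [-3, 2]
  Merge [16] + [0] -> [0, 16]
  Merge [-3, 2] + [0, 16] -> [-3, 0, 2, 16]


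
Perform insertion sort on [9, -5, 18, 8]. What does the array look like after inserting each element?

First element 9 is already 'sorted'
Insert -5: shifted 1 elements -> [-5, 9, 18, 8]
Insert 18: shifted 0 elements -> [-5, 9, 18, 8]
Insert 8: shifted 2 elements -> [-5, 8, 9, 18]


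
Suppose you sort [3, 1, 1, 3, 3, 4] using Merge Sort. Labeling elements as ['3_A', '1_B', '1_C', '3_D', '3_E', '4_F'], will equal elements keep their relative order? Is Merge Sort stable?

Trace Merge Sort on the labeled array (the key is the number; the letter only tracks identity):
  Merge [1_B] + [1_C] -> [1_B, 1_C]
  Merge [3_A] + [1_B, 1_C] -> [1_B, 1_C, 3_A]
  Merge [3_E] + [4_F] -> [3_E, 4_F]
  Merge [3_D] + [3_E, 4_F] -> [3_D, 3_E, 4_F]
  Merge [1_B, 1_C, 3_A] + [3_D, 3_E, 4_F] -> [1_B, 1_C, 3_A, 3_D, 3_E, 4_F]
Final order: [1_B, 1_C, 3_A, 3_D, 3_E, 4_F]
Equal keys:
  value 1: originally 1_B, 1_C; after sorting 1_B, 1_C -> order preserved
  value 3: originally 3_A, 3_D, 3_E; after sorting 3_A, 3_D, 3_E -> order preserved
All equal keys kept their original relative order. Merge Sort is stable: when the heads of the two halves are equal the merge takes from the left half first.
Answer: Stable


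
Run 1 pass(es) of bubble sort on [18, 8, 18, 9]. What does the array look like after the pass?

After pass 1: [8, 18, 9, 18] (2 swaps)
Total swaps: 2


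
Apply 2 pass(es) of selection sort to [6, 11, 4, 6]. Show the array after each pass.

Pass 1: Select minimum 4 at index 2, swap -> [4, 11, 6, 6]
Pass 2: Select minimum 6 at index 2, swap -> [4, 6, 11, 6]


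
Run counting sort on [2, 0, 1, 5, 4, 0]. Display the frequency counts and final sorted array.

Count array: [2, 1, 1, 0, 1, 1]
(count[i] = number of elements equal to i)
Cumulative count: [2, 3, 4, 4, 5, 6]
Sorted: [0, 0, 1, 2, 4, 5]


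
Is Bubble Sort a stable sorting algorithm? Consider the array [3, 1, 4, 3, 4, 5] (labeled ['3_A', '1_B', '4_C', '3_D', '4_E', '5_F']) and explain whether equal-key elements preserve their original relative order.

Trace Bubble Sort on the labeled array (the key is the number; the letter only tracks identity):
  After pass 1: [1_B, 3_A, 3_D, 4_C, 4_E, 5_F]
  After pass 2: [1_B, 3_A, 3_D, 4_C, 4_E, 5_F] (no swaps, done)
Final order: [1_B, 3_A, 3_D, 4_C, 4_E, 5_F]
Equal keys:
  value 3: originally 3_A, 3_D; after sorting 3_A, 3_D -> order preserved
  value 4: originally 4_C, 4_E; after sorting 4_C, 4_E -> order preserved
All equal keys kept their original relative order. Bubble Sort is stable: it only swaps adjacent elements when the left one is strictly greater, so equal keys never move past each other.
Answer: Stable


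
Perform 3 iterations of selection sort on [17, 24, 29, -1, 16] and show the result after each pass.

Pass 1: Select minimum -1 at index 3, swap -> [-1, 24, 29, 17, 16]
Pass 2: Select minimum 16 at index 4, swap -> [-1, 16, 29, 17, 24]
Pass 3: Select minimum 17 at index 3, swap -> [-1, 16, 17, 29, 24]


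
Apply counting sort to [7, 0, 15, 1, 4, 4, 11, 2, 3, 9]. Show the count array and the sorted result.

Count array: [1, 1, 1, 1, 2, 0, 0, 1, 0, 1, 0, 1, 0, 0, 0, 1]
(count[i] = number of elements equal to i)
Cumulative count: [1, 2, 3, 4, 6, 6, 6, 7, 7, 8, 8, 9, 9, 9, 9, 10]
Sorted: [0, 1, 2, 3, 4, 4, 7, 9, 11, 15]


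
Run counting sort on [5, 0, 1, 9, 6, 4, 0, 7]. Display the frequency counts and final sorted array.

Count array: [2, 1, 0, 0, 1, 1, 1, 1, 0, 1]
(count[i] = number of elements equal to i)
Cumulative count: [2, 3, 3, 3, 4, 5, 6, 7, 7, 8]
Sorted: [0, 0, 1, 4, 5, 6, 7, 9]


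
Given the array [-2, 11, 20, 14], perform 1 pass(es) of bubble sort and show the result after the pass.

After pass 1: [-2, 11, 14, 20] (1 swaps)
Total swaps: 1


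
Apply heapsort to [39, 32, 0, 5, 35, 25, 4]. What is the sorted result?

Build heap: [39, 35, 25, 5, 32, 0, 4]
Extract 39: [35, 32, 25, 5, 4, 0, 39]
Extract 35: [32, 5, 25, 0, 4, 35, 39]
Extract 32: [25, 5, 4, 0, 32, 35, 39]
Extract 25: [5, 0, 4, 25, 32, 35, 39]
Extract 5: [4, 0, 5, 25, 32, 35, 39]
Extract 4: [0, 4, 5, 25, 32, 35, 39]


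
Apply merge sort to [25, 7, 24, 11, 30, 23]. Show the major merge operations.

Divide and conquer:
  Merge [7] + [24] -> [7, 24]
  Merge [25] + [7, 24] -> [7, 24, 25]
  Merge [30] + [23] -> [23, 30]
  Merge [11] + [23, 30] -> [11, 23, 30]
  Merge [7, 24, 25] + [11, 23, 30] -> [7, 11, 23, 24, 25, 30]


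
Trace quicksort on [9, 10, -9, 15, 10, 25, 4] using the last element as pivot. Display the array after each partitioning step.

Partition 1: pivot=4 at index 1 -> [-9, 4, 9, 15, 10, 25, 10]
Partition 2: pivot=10 at index 4 -> [-9, 4, 9, 10, 10, 25, 15]
Partition 3: pivot=10 at index 3 -> [-9, 4, 9, 10, 10, 25, 15]
Partition 4: pivot=15 at index 5 -> [-9, 4, 9, 10, 10, 15, 25]


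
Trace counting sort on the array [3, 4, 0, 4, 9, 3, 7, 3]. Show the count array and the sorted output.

Count array: [1, 0, 0, 3, 2, 0, 0, 1, 0, 1]
(count[i] = number of elements equal to i)
Cumulative count: [1, 1, 1, 4, 6, 6, 6, 7, 7, 8]
Sorted: [0, 3, 3, 3, 4, 4, 7, 9]


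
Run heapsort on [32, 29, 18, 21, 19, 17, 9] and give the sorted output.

Build heap: [32, 29, 18, 21, 19, 17, 9]
Extract 32: [29, 21, 18, 9, 19, 17, 32]
Extract 29: [21, 19, 18, 9, 17, 29, 32]
Extract 21: [19, 17, 18, 9, 21, 29, 32]
Extract 19: [18, 17, 9, 19, 21, 29, 32]
Extract 18: [17, 9, 18, 19, 21, 29, 32]
Extract 17: [9, 17, 18, 19, 21, 29, 32]


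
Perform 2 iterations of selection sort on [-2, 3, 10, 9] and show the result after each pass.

Pass 1: Select minimum -2 at index 0, swap -> [-2, 3, 10, 9]
Pass 2: Select minimum 3 at index 1, swap -> [-2, 3, 10, 9]


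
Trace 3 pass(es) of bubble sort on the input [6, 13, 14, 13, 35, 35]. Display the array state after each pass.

After pass 1: [6, 13, 13, 14, 35, 35] (1 swaps)
After pass 2: [6, 13, 13, 14, 35, 35] (0 swaps)
After pass 3: [6, 13, 13, 14, 35, 35] (0 swaps)
Total swaps: 1


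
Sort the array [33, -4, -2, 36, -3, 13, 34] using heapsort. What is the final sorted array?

Build heap: [36, 33, 34, -4, -3, 13, -2]
Extract 36: [34, 33, 13, -4, -3, -2, 36]
Extract 34: [33, -2, 13, -4, -3, 34, 36]
Extract 33: [13, -2, -3, -4, 33, 34, 36]
Extract 13: [-2, -4, -3, 13, 33, 34, 36]
Extract -2: [-3, -4, -2, 13, 33, 34, 36]
Extract -3: [-4, -3, -2, 13, 33, 34, 36]


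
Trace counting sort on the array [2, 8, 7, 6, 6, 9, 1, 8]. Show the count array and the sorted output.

Count array: [0, 1, 1, 0, 0, 0, 2, 1, 2, 1]
(count[i] = number of elements equal to i)
Cumulative count: [0, 1, 2, 2, 2, 2, 4, 5, 7, 8]
Sorted: [1, 2, 6, 6, 7, 8, 8, 9]


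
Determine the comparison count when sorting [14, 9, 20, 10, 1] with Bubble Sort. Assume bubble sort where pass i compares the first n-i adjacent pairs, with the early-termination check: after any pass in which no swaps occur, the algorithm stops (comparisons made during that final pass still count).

Pass 1: compare adjacent pairs (0,1)..(3,4) = 4 comparison(s), 3 swap(s) -> [9, 14, 10, 1, 20]
Pass 2: compare adjacent pairs (0,1)..(2,3) = 3 comparison(s), 2 swap(s) -> [9, 10, 1, 14, 20]
Pass 3: compare adjacent pairs (0,1)..(1,2) = 2 comparison(s), 1 swap(s) -> [9, 1, 10, 14, 20]
Pass 4: compare adjacent pairs (0,1)..(0,1) = 1 comparison(s), 1 swap(s) -> [1, 9, 10, 14, 20]
Every pass made at least one swap, so all n-1 passes run.
Total comparisons: 4 + 3 + 2 + 1 = 10


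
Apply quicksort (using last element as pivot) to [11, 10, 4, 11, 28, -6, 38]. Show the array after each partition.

Partition 1: pivot=38 at index 6 -> [11, 10, 4, 11, 28, -6, 38]
Partition 2: pivot=-6 at index 0 -> [-6, 10, 4, 11, 28, 11, 38]
Partition 3: pivot=11 at index 4 -> [-6, 10, 4, 11, 11, 28, 38]
Partition 4: pivot=11 at index 3 -> [-6, 10, 4, 11, 11, 28, 38]
Partition 5: pivot=4 at index 1 -> [-6, 4, 10, 11, 11, 28, 38]


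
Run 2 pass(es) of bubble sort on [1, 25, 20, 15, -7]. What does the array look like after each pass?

After pass 1: [1, 20, 15, -7, 25] (3 swaps)
After pass 2: [1, 15, -7, 20, 25] (2 swaps)
Total swaps: 5


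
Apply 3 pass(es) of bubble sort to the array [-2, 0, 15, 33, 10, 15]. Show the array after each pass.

After pass 1: [-2, 0, 15, 10, 15, 33] (2 swaps)
After pass 2: [-2, 0, 10, 15, 15, 33] (1 swaps)
After pass 3: [-2, 0, 10, 15, 15, 33] (0 swaps)
Total swaps: 3


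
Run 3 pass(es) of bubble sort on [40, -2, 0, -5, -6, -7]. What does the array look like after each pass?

After pass 1: [-2, 0, -5, -6, -7, 40] (5 swaps)
After pass 2: [-2, -5, -6, -7, 0, 40] (3 swaps)
After pass 3: [-5, -6, -7, -2, 0, 40] (3 swaps)
Total swaps: 11


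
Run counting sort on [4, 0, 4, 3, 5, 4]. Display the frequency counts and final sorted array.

Count array: [1, 0, 0, 1, 3, 1]
(count[i] = number of elements equal to i)
Cumulative count: [1, 1, 1, 2, 5, 6]
Sorted: [0, 3, 4, 4, 4, 5]


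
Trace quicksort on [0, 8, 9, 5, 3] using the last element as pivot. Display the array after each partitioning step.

Partition 1: pivot=3 at index 1 -> [0, 3, 9, 5, 8]
Partition 2: pivot=8 at index 3 -> [0, 3, 5, 8, 9]


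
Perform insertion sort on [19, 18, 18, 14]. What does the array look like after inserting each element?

First element 19 is already 'sorted'
Insert 18: shifted 1 elements -> [18, 19, 18, 14]
Insert 18: shifted 1 elements -> [18, 18, 19, 14]
Insert 14: shifted 3 elements -> [14, 18, 18, 19]


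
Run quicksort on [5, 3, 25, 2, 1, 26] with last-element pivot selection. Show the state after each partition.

Partition 1: pivot=26 at index 5 -> [5, 3, 25, 2, 1, 26]
Partition 2: pivot=1 at index 0 -> [1, 3, 25, 2, 5, 26]
Partition 3: pivot=5 at index 3 -> [1, 3, 2, 5, 25, 26]
Partition 4: pivot=2 at index 1 -> [1, 2, 3, 5, 25, 26]


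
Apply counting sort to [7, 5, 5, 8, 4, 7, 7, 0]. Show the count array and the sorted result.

Count array: [1, 0, 0, 0, 1, 2, 0, 3, 1]
(count[i] = number of elements equal to i)
Cumulative count: [1, 1, 1, 1, 2, 4, 4, 7, 8]
Sorted: [0, 4, 5, 5, 7, 7, 7, 8]


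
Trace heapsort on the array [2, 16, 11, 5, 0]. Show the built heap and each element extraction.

Build heap: [16, 5, 11, 2, 0]
Extract 16: [11, 5, 0, 2, 16]
Extract 11: [5, 2, 0, 11, 16]
Extract 5: [2, 0, 5, 11, 16]
Extract 2: [0, 2, 5, 11, 16]


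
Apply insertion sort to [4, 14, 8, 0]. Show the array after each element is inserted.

First element 4 is already 'sorted'
Insert 14: shifted 0 elements -> [4, 14, 8, 0]
Insert 8: shifted 1 elements -> [4, 8, 14, 0]
Insert 0: shifted 3 elements -> [0, 4, 8, 14]


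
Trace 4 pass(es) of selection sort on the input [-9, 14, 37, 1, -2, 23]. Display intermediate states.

Pass 1: Select minimum -9 at index 0, swap -> [-9, 14, 37, 1, -2, 23]
Pass 2: Select minimum -2 at index 4, swap -> [-9, -2, 37, 1, 14, 23]
Pass 3: Select minimum 1 at index 3, swap -> [-9, -2, 1, 37, 14, 23]
Pass 4: Select minimum 14 at index 4, swap -> [-9, -2, 1, 14, 37, 23]


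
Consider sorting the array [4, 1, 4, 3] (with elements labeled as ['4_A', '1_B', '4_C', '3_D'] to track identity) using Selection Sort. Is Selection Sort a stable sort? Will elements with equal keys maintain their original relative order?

Trace Selection Sort on the labeled array (the key is the number; the letter only tracks identity):
  Pass 1: minimum of unsorted part is 1_B at index 1; swap it with 4_A at index 0 -> [1_B, 4_A, 4_C, 3_D]
  Pass 2: minimum of unsorted part is 3_D at index 3; swap it with 4_A at index 1 -> [1_B, 3_D, 4_C, 4_A]
  Pass 3: minimum 4_C is already at index 2; no swap -> [1_B, 3_D, 4_C, 4_A]
Final order: [1_B, 3_D, 4_C, 4_A]
Equal keys:
  value 4: originally 4_A, 4_C; after sorting 4_C, 4_A -> order changed
Equal keys were reordered, so Selection Sort is not stable: the long-range swap that moves the minimum into place can carry an element past an equal key. (One such input is enough; an unstable sort may happen to preserve order on other inputs, but it gives no guarantee.)
Answer: Not stable


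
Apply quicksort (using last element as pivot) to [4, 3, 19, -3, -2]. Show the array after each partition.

Partition 1: pivot=-2 at index 1 -> [-3, -2, 19, 4, 3]
Partition 2: pivot=3 at index 2 -> [-3, -2, 3, 4, 19]
Partition 3: pivot=19 at index 4 -> [-3, -2, 3, 4, 19]


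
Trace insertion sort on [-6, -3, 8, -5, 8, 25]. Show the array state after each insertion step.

First element -6 is already 'sorted'
Insert -3: shifted 0 elements -> [-6, -3, 8, -5, 8, 25]
Insert 8: shifted 0 elements -> [-6, -3, 8, -5, 8, 25]
Insert -5: shifted 2 elements -> [-6, -5, -3, 8, 8, 25]
Insert 8: shifted 0 elements -> [-6, -5, -3, 8, 8, 25]
Insert 25: shifted 0 elements -> [-6, -5, -3, 8, 8, 25]


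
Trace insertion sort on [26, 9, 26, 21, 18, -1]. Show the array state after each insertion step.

First element 26 is already 'sorted'
Insert 9: shifted 1 elements -> [9, 26, 26, 21, 18, -1]
Insert 26: shifted 0 elements -> [9, 26, 26, 21, 18, -1]
Insert 21: shifted 2 elements -> [9, 21, 26, 26, 18, -1]
Insert 18: shifted 3 elements -> [9, 18, 21, 26, 26, -1]
Insert -1: shifted 5 elements -> [-1, 9, 18, 21, 26, 26]


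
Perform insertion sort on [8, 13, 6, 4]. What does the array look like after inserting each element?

First element 8 is already 'sorted'
Insert 13: shifted 0 elements -> [8, 13, 6, 4]
Insert 6: shifted 2 elements -> [6, 8, 13, 4]
Insert 4: shifted 3 elements -> [4, 6, 8, 13]


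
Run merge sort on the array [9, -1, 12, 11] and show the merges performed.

Divide and conquer:
  Merge [9] + [-1] -> [-1, 9]
  Merge [12] + [11] -> [11, 12]
  Merge [-1, 9] + [11, 12] -> [-1, 9, 11, 12]


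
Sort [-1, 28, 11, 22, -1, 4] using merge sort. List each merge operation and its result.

Divide and conquer:
  Merge [28] + [11] -> [11, 28]
  Merge [-1] + [11, 28] -> [-1, 11, 28]
  Merge [-1] + [4] -> [-1, 4]
  Merge [22] + [-1, 4] -> [-1, 4, 22]
  Merge [-1, 11, 28] + [-1, 4, 22] -> [-1, -1, 4, 11, 22, 28]


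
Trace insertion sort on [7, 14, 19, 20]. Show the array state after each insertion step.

First element 7 is already 'sorted'
Insert 14: shifted 0 elements -> [7, 14, 19, 20]
Insert 19: shifted 0 elements -> [7, 14, 19, 20]
Insert 20: shifted 0 elements -> [7, 14, 19, 20]


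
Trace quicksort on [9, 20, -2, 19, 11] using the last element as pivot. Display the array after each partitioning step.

Partition 1: pivot=11 at index 2 -> [9, -2, 11, 19, 20]
Partition 2: pivot=-2 at index 0 -> [-2, 9, 11, 19, 20]
Partition 3: pivot=20 at index 4 -> [-2, 9, 11, 19, 20]


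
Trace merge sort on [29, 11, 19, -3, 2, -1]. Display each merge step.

Divide and conquer:
  Merge [11] + [19] -> [11, 19]
  Merge [29] + [11, 19] -> [11, 19, 29]
  Merge [2] + [-1] -> [-1, 2]
  Merge [-3] + [-1, 2] -> [-3, -1, 2]
  Merge [11, 19, 29] + [-3, -1, 2] -> [-3, -1, 2, 11, 19, 29]


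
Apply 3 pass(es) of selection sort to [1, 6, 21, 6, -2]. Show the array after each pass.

Pass 1: Select minimum -2 at index 4, swap -> [-2, 6, 21, 6, 1]
Pass 2: Select minimum 1 at index 4, swap -> [-2, 1, 21, 6, 6]
Pass 3: Select minimum 6 at index 3, swap -> [-2, 1, 6, 21, 6]


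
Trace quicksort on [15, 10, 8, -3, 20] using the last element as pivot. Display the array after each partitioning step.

Partition 1: pivot=20 at index 4 -> [15, 10, 8, -3, 20]
Partition 2: pivot=-3 at index 0 -> [-3, 10, 8, 15, 20]
Partition 3: pivot=15 at index 3 -> [-3, 10, 8, 15, 20]
Partition 4: pivot=8 at index 1 -> [-3, 8, 10, 15, 20]


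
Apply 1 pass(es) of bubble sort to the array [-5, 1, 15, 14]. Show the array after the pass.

After pass 1: [-5, 1, 14, 15] (1 swaps)
Total swaps: 1
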